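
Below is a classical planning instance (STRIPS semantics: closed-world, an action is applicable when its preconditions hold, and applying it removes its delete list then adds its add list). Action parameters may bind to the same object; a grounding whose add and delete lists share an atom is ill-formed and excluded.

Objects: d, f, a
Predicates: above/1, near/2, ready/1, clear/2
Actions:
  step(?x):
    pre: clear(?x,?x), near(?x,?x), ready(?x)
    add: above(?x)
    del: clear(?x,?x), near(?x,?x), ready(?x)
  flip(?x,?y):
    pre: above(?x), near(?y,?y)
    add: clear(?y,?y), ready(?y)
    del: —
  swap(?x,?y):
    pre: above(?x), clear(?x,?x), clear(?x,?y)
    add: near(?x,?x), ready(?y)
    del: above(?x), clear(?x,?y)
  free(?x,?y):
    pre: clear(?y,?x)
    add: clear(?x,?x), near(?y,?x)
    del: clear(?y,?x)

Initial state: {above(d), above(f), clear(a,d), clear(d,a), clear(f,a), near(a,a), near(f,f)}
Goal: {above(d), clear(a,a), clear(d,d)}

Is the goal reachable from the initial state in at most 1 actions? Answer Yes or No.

No

1. flip(d,a)  →  {above(d), above(f), clear(a,a), clear(a,d), clear(d,a), clear(f,a), near(a,a), near(f,f), ready(a)}
2. free(d,a)  →  {above(d), above(f), clear(a,a), clear(d,a), clear(d,d), clear(f,a), near(a,a), near(a,d), near(f,f), ready(a)}
optimal plan length = 2; 2 > 1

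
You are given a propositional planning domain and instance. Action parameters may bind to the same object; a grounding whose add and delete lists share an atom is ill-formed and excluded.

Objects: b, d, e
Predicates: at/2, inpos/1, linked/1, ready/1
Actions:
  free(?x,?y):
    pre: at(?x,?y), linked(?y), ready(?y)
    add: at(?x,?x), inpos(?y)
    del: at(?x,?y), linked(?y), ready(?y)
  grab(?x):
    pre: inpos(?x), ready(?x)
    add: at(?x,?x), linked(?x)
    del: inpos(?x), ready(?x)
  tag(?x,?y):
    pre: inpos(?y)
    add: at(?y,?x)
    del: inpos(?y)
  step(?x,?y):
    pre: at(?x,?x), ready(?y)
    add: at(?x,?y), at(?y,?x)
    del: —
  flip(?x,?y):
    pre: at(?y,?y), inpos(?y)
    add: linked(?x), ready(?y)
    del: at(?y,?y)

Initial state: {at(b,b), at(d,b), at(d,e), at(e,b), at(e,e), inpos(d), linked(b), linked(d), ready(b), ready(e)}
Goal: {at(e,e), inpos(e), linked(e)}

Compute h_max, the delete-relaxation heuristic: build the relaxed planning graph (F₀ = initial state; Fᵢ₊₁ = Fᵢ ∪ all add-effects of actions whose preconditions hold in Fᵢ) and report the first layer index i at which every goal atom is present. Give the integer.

F0 = init (10 atoms)
F1 = F0 ∪ {at(b,e), at(d,d), inpos(b)}  (13 atoms)
F2 = F1 ∪ {at(b,d), at(e,d), linked(e), ready(d)}  (17 atoms)
F3 = F2 ∪ {inpos(e)}  (18 atoms)
goal ⊆ F3  ⇒  h_max = 3

3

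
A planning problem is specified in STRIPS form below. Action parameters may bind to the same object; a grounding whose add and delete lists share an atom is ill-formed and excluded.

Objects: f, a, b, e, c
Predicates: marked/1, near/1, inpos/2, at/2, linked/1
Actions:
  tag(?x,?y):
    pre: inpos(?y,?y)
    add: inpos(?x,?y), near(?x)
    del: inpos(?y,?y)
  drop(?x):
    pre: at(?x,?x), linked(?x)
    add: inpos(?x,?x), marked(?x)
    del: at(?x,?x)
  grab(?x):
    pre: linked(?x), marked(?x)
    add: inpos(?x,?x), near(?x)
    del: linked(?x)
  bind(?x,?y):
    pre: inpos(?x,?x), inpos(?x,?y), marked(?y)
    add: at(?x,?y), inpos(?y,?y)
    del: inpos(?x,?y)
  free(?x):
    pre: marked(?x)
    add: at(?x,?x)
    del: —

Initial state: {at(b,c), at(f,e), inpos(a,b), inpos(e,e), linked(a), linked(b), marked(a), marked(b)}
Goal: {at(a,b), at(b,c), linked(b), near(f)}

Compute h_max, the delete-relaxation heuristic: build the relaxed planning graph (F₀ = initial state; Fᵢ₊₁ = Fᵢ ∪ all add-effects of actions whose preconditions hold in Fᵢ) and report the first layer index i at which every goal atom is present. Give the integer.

2

F0 = init (8 atoms)
F1 = F0 ∪ {at(a,a), at(b,b), inpos(a,a), inpos(a,e), inpos(b,b), inpos(b,e), inpos(c,e), inpos(f,e), near(a), near(b), near(c), near(f)}  (20 atoms)
F2 = F1 ∪ {at(a,b), inpos(b,a), inpos(c,a), inpos(c,b), inpos(e,a), inpos(e,b), inpos(f,a), inpos(f,b), near(e)}  (29 atoms)
goal ⊆ F2  ⇒  h_max = 2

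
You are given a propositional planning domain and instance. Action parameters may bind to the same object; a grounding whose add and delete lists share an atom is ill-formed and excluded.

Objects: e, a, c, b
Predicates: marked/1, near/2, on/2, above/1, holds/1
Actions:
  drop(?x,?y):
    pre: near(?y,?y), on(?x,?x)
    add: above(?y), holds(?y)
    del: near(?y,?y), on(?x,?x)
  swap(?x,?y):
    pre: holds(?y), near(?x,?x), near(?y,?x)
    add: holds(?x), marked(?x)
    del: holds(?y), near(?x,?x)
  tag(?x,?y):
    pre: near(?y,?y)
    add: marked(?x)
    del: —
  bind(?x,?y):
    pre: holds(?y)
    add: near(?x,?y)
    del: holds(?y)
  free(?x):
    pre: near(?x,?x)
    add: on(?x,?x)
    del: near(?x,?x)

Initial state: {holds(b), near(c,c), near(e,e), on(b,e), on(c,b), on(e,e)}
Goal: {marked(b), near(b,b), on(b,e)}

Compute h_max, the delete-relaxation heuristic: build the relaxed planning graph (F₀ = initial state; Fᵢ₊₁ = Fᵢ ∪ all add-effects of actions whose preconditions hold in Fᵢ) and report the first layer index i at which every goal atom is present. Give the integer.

1

F0 = init (6 atoms)
F1 = F0 ∪ {above(c), above(e), holds(c), holds(e), marked(a), marked(b), marked(c), marked(e), near(a,b), near(b,b), near(c,b), near(e,b), on(c,c)}  (19 atoms)
goal ⊆ F1  ⇒  h_max = 1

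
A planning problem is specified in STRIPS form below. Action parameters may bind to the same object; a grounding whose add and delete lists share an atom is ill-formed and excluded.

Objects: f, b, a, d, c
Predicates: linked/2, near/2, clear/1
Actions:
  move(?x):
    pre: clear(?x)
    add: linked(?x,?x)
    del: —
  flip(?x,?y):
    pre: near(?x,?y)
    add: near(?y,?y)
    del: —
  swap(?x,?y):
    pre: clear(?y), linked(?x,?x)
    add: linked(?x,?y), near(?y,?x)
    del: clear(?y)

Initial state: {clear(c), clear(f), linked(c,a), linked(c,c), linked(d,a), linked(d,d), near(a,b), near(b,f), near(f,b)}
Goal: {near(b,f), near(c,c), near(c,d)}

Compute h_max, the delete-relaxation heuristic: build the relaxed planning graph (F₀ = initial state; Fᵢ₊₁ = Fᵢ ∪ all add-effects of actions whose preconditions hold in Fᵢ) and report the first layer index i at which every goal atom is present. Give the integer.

F0 = init (9 atoms)
F1 = F0 ∪ {linked(c,f), linked(d,c), linked(d,f), linked(f,f), near(b,b), near(c,c), near(c,d), near(f,c), near(f,d), near(f,f)}  (19 atoms)
goal ⊆ F1  ⇒  h_max = 1

1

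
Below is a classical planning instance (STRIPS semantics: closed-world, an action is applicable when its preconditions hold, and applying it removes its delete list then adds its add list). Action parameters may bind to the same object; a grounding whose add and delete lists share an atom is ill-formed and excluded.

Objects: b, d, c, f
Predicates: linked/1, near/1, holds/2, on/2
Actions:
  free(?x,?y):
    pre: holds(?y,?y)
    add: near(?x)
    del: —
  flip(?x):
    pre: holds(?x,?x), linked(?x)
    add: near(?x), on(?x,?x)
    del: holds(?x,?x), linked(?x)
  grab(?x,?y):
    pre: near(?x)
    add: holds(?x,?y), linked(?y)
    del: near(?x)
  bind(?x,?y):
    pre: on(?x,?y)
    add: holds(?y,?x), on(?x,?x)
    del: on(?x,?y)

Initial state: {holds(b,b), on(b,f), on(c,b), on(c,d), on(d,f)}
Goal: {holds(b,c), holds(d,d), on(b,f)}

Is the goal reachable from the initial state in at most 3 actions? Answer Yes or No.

Yes

1. free(d,b)  →  {holds(b,b), near(d), on(b,f), on(c,b), on(c,d), on(d,f)}
2. grab(d,d)  →  {holds(b,b), holds(d,d), linked(d), on(b,f), on(c,b), on(c,d), on(d,f)}
3. bind(c,b)  →  {holds(b,b), holds(b,c), holds(d,d), linked(d), on(b,f), on(c,c), on(c,d), on(d,f)}
optimal plan length = 3; 3 ≤ 3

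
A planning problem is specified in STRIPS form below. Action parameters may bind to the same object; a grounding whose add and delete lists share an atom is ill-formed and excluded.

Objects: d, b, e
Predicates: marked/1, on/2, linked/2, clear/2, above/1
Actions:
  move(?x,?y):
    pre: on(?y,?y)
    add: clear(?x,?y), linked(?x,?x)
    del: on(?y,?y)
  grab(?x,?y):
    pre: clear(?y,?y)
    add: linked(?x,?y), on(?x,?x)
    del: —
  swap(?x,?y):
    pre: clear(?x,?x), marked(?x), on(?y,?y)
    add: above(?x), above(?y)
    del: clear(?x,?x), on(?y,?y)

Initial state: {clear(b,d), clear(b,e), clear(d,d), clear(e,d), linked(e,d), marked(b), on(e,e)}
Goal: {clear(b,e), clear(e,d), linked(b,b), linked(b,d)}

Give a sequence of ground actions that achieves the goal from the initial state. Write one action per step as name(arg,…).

move(b,e); grab(b,d)

1. move(b,e)  →  {clear(b,d), clear(b,e), clear(d,d), clear(e,d), linked(b,b), linked(e,d), marked(b)}
2. grab(b,d)  →  {clear(b,d), clear(b,e), clear(d,d), clear(e,d), linked(b,b), linked(b,d), linked(e,d), marked(b), on(b,b)}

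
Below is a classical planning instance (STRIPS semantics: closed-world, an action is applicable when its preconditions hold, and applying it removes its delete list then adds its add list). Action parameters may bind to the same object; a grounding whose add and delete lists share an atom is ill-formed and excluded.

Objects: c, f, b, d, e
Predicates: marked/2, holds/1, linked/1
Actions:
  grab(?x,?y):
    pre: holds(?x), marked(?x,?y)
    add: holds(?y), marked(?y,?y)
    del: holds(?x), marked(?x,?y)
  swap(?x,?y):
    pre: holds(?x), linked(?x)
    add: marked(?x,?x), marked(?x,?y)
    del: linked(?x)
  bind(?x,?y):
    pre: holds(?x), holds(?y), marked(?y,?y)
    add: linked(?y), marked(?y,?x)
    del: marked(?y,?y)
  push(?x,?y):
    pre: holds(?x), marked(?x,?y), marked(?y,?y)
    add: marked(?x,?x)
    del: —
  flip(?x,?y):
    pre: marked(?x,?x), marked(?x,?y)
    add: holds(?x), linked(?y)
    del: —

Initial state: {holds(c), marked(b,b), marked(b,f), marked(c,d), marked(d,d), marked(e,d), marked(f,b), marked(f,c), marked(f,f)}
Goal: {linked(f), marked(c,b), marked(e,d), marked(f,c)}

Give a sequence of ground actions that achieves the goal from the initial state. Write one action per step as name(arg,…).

push(c,d); flip(b,f); bind(b,c)

1. push(c,d)  →  {holds(c), marked(b,b), marked(b,f), marked(c,c), marked(c,d), marked(d,d), marked(e,d), marked(f,b), marked(f,c), marked(f,f)}
2. flip(b,f)  →  {holds(b), holds(c), linked(f), marked(b,b), marked(b,f), marked(c,c), marked(c,d), marked(d,d), marked(e,d), marked(f,b), marked(f,c), marked(f,f)}
3. bind(b,c)  →  {holds(b), holds(c), linked(c), linked(f), marked(b,b), marked(b,f), marked(c,b), marked(c,d), marked(d,d), marked(e,d), marked(f,b), marked(f,c), marked(f,f)}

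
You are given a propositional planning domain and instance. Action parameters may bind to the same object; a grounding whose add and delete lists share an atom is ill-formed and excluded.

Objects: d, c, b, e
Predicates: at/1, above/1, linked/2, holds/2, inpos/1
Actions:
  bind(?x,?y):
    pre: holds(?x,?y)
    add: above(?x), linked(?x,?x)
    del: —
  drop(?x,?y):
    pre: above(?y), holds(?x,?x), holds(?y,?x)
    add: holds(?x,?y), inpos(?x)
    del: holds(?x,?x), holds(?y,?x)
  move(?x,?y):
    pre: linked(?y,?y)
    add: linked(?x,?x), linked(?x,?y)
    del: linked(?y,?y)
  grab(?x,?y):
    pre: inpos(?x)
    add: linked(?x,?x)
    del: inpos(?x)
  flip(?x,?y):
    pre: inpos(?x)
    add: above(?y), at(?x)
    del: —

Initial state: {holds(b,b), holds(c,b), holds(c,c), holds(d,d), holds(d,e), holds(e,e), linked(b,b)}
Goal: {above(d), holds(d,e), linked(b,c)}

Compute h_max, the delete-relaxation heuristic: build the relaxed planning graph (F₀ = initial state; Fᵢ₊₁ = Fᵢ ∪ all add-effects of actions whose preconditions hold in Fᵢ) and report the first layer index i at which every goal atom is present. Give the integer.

F0 = init (7 atoms)
F1 = F0 ∪ {above(b), above(c), above(d), above(e), linked(c,b), linked(c,c), linked(d,b), linked(d,d), linked(e,b), linked(e,e)}  (17 atoms)
F2 = F1 ∪ {holds(b,c), holds(e,d), inpos(b), inpos(e), linked(b,c), linked(b,d), linked(b,e), linked(c,d), linked(c,e), linked(d,c), linked(d,e), linked(e,c), linked(e,d)}  (30 atoms)
goal ⊆ F2  ⇒  h_max = 2

2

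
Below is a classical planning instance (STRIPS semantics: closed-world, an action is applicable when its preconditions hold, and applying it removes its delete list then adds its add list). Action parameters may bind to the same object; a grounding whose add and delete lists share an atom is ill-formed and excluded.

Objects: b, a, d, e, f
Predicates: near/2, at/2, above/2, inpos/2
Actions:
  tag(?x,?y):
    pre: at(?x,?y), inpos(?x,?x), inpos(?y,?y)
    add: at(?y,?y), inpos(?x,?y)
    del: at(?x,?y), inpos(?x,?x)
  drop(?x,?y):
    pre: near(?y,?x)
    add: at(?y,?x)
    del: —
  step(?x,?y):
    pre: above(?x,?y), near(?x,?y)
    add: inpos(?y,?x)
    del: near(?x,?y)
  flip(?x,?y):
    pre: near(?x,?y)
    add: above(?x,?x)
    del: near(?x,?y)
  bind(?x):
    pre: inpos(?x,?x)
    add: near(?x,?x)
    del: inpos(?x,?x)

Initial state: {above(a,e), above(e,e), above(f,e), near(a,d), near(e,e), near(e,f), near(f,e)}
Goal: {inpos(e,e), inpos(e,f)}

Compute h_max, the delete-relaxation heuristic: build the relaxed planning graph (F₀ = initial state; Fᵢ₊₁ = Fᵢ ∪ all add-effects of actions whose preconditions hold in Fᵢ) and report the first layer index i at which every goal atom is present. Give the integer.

1

F0 = init (7 atoms)
F1 = F0 ∪ {above(a,a), above(f,f), at(a,d), at(e,e), at(e,f), at(f,e), inpos(e,e), inpos(e,f)}  (15 atoms)
goal ⊆ F1  ⇒  h_max = 1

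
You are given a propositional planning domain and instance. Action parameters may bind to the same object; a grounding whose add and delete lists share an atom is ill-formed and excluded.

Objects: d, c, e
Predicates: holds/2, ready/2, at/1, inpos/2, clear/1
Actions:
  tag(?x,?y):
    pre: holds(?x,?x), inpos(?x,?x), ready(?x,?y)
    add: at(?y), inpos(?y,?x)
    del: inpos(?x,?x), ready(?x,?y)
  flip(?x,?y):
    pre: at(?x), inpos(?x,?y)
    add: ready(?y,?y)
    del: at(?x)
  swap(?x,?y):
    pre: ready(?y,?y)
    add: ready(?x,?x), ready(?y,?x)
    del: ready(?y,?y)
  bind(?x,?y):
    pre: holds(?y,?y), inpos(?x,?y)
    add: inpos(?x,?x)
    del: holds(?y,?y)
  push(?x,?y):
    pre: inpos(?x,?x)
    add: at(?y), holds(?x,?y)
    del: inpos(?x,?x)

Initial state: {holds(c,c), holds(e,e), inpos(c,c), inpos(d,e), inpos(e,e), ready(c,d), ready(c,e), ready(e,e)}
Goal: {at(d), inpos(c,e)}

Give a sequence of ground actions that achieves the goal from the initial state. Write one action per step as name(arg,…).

1. tag(c,d)  →  {at(d), holds(c,c), holds(e,e), inpos(d,c), inpos(d,e), inpos(e,e), ready(c,e), ready(e,e)}
2. swap(c,e)  →  {at(d), holds(c,c), holds(e,e), inpos(d,c), inpos(d,e), inpos(e,e), ready(c,c), ready(c,e), ready(e,c)}
3. tag(e,c)  →  {at(c), at(d), holds(c,c), holds(e,e), inpos(c,e), inpos(d,c), inpos(d,e), ready(c,c), ready(c,e)}

tag(c,d); swap(c,e); tag(e,c)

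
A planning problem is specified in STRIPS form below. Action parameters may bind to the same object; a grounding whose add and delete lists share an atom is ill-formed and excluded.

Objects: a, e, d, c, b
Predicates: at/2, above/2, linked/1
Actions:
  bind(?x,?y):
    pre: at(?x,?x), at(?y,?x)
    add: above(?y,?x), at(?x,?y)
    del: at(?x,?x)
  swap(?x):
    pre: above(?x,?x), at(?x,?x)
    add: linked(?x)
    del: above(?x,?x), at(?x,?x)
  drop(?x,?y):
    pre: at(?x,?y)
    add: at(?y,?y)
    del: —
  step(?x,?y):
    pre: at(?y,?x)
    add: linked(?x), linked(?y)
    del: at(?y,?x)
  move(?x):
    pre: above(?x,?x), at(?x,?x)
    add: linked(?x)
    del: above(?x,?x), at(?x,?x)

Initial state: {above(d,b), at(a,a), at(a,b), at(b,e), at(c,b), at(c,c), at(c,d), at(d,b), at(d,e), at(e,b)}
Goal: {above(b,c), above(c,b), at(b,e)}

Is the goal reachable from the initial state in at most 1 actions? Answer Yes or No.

No

1. drop(a,b)  →  {above(d,b), at(a,a), at(a,b), at(b,b), at(b,e), at(c,b), at(c,c), at(c,d), at(d,b), at(d,e), at(e,b)}
2. bind(b,c)  →  {above(c,b), above(d,b), at(a,a), at(a,b), at(b,c), at(b,e), at(c,b), at(c,c), at(c,d), at(d,b), at(d,e), at(e,b)}
3. bind(c,b)  →  {above(b,c), above(c,b), above(d,b), at(a,a), at(a,b), at(b,c), at(b,e), at(c,b), at(c,d), at(d,b), at(d,e), at(e,b)}
optimal plan length = 3; 3 > 1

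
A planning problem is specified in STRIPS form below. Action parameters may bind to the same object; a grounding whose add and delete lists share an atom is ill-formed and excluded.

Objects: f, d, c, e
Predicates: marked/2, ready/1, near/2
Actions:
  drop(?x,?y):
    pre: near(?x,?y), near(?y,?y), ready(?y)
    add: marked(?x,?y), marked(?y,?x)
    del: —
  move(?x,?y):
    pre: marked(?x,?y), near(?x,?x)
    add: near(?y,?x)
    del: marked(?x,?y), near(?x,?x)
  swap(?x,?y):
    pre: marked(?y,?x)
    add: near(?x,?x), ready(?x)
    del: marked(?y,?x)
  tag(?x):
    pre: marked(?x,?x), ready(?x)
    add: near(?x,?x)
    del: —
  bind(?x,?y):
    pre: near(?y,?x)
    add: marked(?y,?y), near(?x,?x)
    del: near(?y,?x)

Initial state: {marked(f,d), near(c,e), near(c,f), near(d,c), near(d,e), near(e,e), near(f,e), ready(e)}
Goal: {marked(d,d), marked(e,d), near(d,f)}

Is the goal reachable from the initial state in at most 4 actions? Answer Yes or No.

1. drop(d,e)  →  {marked(d,e), marked(e,d), marked(f,d), near(c,e), near(c,f), near(d,c), near(d,e), near(e,e), near(f,e), ready(e)}
2. bind(f,c)  →  {marked(c,c), marked(d,e), marked(e,d), marked(f,d), near(c,e), near(d,c), near(d,e), near(e,e), near(f,e), near(f,f), ready(e)}
3. move(f,d)  →  {marked(c,c), marked(d,e), marked(e,d), near(c,e), near(d,c), near(d,e), near(d,f), near(e,e), near(f,e), ready(e)}
4. bind(c,d)  →  {marked(c,c), marked(d,d), marked(d,e), marked(e,d), near(c,c), near(c,e), near(d,e), near(d,f), near(e,e), near(f,e), ready(e)}
optimal plan length = 4; 4 ≤ 4

Yes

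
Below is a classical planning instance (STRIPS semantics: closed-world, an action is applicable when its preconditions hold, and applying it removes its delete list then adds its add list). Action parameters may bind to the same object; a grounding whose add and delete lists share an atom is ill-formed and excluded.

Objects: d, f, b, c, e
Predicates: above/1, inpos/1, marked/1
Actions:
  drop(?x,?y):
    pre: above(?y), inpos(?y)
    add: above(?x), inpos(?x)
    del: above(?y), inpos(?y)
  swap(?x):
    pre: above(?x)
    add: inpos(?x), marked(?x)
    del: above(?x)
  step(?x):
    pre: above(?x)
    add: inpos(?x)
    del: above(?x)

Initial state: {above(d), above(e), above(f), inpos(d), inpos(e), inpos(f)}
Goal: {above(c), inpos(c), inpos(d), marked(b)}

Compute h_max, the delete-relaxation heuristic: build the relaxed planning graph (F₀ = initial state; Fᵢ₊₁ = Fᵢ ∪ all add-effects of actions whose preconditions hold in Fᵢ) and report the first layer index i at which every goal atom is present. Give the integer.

2

F0 = init (6 atoms)
F1 = F0 ∪ {above(b), above(c), inpos(b), inpos(c), marked(d), marked(e), marked(f)}  (13 atoms)
F2 = F1 ∪ {marked(b), marked(c)}  (15 atoms)
goal ⊆ F2  ⇒  h_max = 2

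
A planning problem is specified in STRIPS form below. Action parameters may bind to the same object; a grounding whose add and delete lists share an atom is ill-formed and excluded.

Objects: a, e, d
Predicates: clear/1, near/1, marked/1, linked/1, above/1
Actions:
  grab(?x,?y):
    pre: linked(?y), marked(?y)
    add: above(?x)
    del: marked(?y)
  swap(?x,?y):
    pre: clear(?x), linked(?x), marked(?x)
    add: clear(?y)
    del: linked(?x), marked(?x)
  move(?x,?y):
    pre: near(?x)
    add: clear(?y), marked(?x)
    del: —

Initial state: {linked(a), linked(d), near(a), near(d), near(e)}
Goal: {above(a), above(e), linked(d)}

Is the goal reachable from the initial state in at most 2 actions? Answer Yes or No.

1. move(a,a)  →  {clear(a), linked(a), linked(d), marked(a), near(a), near(d), near(e)}
2. grab(a,a)  →  {above(a), clear(a), linked(a), linked(d), near(a), near(d), near(e)}
3. move(a,a)  →  {above(a), clear(a), linked(a), linked(d), marked(a), near(a), near(d), near(e)}
4. grab(e,a)  →  {above(a), above(e), clear(a), linked(a), linked(d), near(a), near(d), near(e)}
optimal plan length = 4; 4 > 2

No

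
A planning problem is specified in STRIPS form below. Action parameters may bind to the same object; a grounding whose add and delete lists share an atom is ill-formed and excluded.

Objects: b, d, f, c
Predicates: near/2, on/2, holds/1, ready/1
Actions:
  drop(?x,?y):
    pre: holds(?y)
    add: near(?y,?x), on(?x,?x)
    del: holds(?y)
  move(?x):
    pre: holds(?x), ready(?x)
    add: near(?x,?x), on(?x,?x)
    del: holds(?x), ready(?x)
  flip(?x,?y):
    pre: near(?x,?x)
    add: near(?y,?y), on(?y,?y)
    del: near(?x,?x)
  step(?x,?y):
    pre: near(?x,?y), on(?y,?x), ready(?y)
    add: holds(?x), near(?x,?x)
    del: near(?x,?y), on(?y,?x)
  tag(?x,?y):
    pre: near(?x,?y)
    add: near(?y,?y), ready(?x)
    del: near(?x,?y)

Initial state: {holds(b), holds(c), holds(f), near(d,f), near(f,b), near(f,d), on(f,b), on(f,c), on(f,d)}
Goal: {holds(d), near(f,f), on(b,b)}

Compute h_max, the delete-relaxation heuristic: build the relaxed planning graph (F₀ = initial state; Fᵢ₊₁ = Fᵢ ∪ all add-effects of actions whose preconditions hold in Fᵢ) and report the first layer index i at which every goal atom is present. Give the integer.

F0 = init (9 atoms)
F1 = F0 ∪ {near(b,b), near(b,c), near(b,d), near(b,f), near(c,b), near(c,c), near(c,d), near(c,f), near(d,d), near(f,c), near(f,f), on(b,b), on(c,c), on(d,d), on(f,f), ready(d), ready(f)}  (26 atoms)
F2 = F1 ∪ {holds(d), ready(b), ready(c)}  (29 atoms)
goal ⊆ F2  ⇒  h_max = 2

2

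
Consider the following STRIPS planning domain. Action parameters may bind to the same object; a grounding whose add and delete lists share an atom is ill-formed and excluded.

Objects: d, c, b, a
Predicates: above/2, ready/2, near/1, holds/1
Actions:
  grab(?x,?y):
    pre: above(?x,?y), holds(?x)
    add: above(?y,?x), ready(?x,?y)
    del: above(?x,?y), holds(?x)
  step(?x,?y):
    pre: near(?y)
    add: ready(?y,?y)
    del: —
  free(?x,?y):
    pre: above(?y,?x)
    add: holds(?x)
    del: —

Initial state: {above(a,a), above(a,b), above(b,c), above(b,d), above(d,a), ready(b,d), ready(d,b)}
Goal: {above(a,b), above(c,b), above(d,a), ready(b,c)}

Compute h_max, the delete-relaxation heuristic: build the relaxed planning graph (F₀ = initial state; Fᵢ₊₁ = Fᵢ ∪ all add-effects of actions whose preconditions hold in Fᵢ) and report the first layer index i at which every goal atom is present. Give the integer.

2

F0 = init (7 atoms)
F1 = F0 ∪ {holds(a), holds(b), holds(c), holds(d)}  (11 atoms)
F2 = F1 ∪ {above(a,d), above(b,a), above(c,b), above(d,b), ready(a,b), ready(b,c), ready(d,a)}  (18 atoms)
goal ⊆ F2  ⇒  h_max = 2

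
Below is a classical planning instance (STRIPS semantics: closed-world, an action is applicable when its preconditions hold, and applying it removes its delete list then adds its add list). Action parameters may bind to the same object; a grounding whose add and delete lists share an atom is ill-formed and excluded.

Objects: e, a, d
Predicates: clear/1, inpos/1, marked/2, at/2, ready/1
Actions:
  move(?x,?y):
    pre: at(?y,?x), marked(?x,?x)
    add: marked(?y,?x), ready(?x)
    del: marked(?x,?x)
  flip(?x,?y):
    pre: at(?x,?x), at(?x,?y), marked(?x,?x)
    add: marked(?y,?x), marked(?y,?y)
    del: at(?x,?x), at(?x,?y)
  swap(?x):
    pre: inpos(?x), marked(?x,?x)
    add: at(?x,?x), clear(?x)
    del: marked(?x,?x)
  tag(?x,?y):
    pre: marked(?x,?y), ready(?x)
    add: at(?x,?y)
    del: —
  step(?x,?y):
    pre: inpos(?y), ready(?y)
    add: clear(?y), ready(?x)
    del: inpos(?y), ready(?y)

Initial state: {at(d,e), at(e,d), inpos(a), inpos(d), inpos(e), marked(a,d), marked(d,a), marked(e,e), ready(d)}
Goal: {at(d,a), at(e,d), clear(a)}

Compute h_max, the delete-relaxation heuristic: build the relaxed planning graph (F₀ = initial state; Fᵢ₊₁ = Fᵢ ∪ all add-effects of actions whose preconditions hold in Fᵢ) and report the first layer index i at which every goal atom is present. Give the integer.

F0 = init (9 atoms)
F1 = F0 ∪ {at(d,a), at(e,e), clear(d), clear(e), marked(d,e), ready(a), ready(e)}  (16 atoms)
F2 = F1 ∪ {at(a,d), clear(a), marked(d,d)}  (19 atoms)
goal ⊆ F2  ⇒  h_max = 2

2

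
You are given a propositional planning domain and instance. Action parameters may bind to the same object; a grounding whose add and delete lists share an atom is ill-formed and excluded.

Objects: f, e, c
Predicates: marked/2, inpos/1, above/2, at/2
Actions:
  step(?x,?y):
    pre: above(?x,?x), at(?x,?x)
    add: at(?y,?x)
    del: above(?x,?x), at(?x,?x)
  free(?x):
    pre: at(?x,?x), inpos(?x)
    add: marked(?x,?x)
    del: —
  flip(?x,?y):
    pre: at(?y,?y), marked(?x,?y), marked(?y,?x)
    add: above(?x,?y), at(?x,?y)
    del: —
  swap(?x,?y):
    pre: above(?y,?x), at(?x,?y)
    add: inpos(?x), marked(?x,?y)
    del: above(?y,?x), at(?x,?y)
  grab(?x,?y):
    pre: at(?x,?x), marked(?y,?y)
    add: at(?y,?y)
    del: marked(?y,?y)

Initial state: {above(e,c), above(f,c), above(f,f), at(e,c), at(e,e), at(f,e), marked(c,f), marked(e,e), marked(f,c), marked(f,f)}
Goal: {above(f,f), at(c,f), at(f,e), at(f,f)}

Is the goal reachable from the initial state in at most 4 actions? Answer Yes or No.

Yes

1. grab(e,f)  →  {above(e,c), above(f,c), above(f,f), at(e,c), at(e,e), at(f,e), at(f,f), marked(c,f), marked(e,e), marked(f,c)}
2. flip(c,f)  →  {above(c,f), above(e,c), above(f,c), above(f,f), at(c,f), at(e,c), at(e,e), at(f,e), at(f,f), marked(c,f), marked(e,e), marked(f,c)}
optimal plan length = 2; 2 ≤ 4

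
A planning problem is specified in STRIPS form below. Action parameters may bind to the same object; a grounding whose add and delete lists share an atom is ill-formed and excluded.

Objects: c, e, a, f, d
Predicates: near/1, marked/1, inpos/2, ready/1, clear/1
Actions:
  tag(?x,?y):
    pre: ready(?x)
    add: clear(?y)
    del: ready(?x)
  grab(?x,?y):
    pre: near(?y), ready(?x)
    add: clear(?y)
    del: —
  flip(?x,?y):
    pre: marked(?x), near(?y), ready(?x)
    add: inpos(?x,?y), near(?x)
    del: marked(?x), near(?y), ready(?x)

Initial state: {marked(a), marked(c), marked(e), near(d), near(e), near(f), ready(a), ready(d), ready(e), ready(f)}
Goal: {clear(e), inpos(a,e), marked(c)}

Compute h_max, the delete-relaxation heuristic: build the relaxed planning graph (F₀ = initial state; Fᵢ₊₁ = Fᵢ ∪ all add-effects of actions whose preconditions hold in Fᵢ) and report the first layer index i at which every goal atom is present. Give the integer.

1

F0 = init (10 atoms)
F1 = F0 ∪ {clear(a), clear(c), clear(d), clear(e), clear(f), inpos(a,d), inpos(a,e), inpos(a,f), inpos(e,d), inpos(e,f), near(a)}  (21 atoms)
goal ⊆ F1  ⇒  h_max = 1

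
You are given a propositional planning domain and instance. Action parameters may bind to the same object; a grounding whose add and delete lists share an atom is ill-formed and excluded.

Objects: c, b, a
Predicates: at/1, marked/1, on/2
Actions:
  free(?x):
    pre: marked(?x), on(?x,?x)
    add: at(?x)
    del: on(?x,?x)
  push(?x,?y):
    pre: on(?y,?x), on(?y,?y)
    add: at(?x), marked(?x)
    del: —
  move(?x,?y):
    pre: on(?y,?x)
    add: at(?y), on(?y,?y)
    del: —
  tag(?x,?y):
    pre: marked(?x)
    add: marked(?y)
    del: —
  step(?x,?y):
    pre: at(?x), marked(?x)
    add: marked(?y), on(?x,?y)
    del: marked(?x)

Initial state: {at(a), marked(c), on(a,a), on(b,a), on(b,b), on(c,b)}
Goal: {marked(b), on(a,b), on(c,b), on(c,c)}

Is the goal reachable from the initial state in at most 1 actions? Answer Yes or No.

No

1. push(a,b)  →  {at(a), marked(a), marked(c), on(a,a), on(b,a), on(b,b), on(c,b)}
2. move(b,c)  →  {at(a), at(c), marked(a), marked(c), on(a,a), on(b,a), on(b,b), on(c,b), on(c,c)}
3. step(a,b)  →  {at(a), at(c), marked(b), marked(c), on(a,a), on(a,b), on(b,a), on(b,b), on(c,b), on(c,c)}
optimal plan length = 3; 3 > 1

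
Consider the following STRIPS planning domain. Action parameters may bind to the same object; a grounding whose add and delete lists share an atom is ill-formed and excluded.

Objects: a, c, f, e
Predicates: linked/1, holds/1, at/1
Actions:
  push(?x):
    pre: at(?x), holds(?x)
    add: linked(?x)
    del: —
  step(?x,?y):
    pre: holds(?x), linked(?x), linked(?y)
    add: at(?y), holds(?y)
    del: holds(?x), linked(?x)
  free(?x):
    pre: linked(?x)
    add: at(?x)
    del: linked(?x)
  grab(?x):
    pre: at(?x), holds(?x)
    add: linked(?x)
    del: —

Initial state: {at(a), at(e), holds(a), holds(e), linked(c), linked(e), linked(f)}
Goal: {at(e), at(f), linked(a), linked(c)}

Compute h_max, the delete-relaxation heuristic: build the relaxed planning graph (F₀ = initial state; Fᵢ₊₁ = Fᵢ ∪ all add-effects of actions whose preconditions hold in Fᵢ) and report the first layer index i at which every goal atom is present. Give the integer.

F0 = init (7 atoms)
F1 = F0 ∪ {at(c), at(f), holds(c), holds(f), linked(a)}  (12 atoms)
goal ⊆ F1  ⇒  h_max = 1

1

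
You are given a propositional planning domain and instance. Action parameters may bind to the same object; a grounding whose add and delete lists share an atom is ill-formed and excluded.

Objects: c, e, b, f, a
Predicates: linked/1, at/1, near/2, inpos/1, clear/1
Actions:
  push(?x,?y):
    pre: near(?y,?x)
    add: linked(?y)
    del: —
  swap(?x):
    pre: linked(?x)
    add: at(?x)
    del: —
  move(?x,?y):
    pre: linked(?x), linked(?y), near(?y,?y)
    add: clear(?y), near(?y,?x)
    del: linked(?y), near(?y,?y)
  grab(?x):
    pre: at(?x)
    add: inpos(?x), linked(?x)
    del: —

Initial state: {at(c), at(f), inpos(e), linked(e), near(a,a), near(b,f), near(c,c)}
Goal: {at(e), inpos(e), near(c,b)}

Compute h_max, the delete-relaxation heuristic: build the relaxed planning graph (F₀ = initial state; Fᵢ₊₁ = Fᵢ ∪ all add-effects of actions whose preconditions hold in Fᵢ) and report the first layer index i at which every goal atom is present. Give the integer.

2

F0 = init (7 atoms)
F1 = F0 ∪ {at(e), inpos(c), inpos(f), linked(a), linked(b), linked(c), linked(f)}  (14 atoms)
F2 = F1 ∪ {at(a), at(b), clear(a), clear(c), near(a,b), near(a,c), near(a,e), near(a,f), near(c,a), near(c,b), near(c,e), near(c,f)}  (26 atoms)
goal ⊆ F2  ⇒  h_max = 2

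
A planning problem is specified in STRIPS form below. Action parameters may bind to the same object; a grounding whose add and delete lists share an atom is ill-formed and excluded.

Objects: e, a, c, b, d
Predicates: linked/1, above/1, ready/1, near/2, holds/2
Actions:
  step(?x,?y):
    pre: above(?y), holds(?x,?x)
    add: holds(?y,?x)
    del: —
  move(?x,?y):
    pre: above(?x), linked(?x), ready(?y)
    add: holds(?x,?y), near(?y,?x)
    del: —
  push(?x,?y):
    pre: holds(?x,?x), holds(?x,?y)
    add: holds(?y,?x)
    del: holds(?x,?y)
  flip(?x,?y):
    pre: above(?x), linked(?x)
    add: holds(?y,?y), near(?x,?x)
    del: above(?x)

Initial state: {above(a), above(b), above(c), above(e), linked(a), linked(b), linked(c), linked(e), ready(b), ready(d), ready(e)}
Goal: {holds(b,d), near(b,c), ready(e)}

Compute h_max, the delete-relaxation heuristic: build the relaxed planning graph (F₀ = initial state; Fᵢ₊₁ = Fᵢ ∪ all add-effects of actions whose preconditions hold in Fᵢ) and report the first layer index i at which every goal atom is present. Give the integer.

F0 = init (11 atoms)
F1 = F0 ∪ {holds(a,a), holds(a,b), holds(a,d), holds(a,e), holds(b,b), holds(b,d), holds(b,e), holds(c,b), holds(c,c), holds(c,d), holds(c,e), holds(d,d), holds(e,b), holds(e,d), holds(e,e), near(a,a), near(b,a), near(b,b), near(b,c), near(b,e), near(c,c), near(d,a), near(d,b), near(d,c), near(d,e), near(e,a), near(e,b), near(e,c), near(e,e)}  (40 atoms)
goal ⊆ F1  ⇒  h_max = 1

1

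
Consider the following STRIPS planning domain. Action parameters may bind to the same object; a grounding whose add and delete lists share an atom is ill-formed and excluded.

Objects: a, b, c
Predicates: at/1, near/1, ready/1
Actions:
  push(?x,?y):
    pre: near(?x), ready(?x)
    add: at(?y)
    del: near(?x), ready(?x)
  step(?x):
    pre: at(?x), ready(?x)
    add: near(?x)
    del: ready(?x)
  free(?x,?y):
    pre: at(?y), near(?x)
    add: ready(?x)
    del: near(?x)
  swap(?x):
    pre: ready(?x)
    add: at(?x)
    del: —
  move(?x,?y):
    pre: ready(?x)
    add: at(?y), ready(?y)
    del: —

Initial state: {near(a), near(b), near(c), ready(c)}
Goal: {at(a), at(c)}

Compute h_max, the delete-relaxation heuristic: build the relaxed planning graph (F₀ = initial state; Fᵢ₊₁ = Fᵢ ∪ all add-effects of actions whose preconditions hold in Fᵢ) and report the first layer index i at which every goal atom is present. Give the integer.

1

F0 = init (4 atoms)
F1 = F0 ∪ {at(a), at(b), at(c), ready(a), ready(b)}  (9 atoms)
goal ⊆ F1  ⇒  h_max = 1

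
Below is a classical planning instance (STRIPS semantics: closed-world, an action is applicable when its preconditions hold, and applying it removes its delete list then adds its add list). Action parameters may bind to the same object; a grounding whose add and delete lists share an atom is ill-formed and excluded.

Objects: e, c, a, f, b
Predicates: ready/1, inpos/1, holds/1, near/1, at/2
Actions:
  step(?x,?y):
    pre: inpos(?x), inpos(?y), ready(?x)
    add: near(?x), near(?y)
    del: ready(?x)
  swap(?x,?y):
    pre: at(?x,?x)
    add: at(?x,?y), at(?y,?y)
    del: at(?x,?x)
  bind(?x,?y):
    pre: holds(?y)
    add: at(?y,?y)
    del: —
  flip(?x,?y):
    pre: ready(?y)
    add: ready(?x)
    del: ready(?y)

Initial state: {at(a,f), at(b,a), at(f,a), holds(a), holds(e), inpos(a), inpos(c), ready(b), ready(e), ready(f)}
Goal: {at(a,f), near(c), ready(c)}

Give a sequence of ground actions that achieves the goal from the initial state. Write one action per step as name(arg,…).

flip(c,e); step(c,c); flip(c,f)

1. flip(c,e)  →  {at(a,f), at(b,a), at(f,a), holds(a), holds(e), inpos(a), inpos(c), ready(b), ready(c), ready(f)}
2. step(c,c)  →  {at(a,f), at(b,a), at(f,a), holds(a), holds(e), inpos(a), inpos(c), near(c), ready(b), ready(f)}
3. flip(c,f)  →  {at(a,f), at(b,a), at(f,a), holds(a), holds(e), inpos(a), inpos(c), near(c), ready(b), ready(c)}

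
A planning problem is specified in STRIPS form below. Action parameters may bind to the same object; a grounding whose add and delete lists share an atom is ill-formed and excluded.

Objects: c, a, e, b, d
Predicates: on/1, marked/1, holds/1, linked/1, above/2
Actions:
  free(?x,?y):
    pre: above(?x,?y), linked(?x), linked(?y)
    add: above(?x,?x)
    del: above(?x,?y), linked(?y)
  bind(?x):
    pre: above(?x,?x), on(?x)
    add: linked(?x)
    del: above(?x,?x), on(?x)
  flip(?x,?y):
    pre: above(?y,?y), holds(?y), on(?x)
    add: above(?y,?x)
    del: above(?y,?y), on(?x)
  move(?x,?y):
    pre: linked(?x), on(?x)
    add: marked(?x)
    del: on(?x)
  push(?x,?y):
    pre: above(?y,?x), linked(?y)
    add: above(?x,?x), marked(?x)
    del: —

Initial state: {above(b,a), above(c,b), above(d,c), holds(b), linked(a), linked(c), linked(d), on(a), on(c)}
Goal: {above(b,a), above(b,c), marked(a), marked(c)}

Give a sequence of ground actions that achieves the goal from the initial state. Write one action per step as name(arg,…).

1. move(a,c)  →  {above(b,a), above(c,b), above(d,c), holds(b), linked(a), linked(c), linked(d), marked(a), on(c)}
2. push(c,d)  →  {above(b,a), above(c,b), above(c,c), above(d,c), holds(b), linked(a), linked(c), linked(d), marked(a), marked(c), on(c)}
3. push(b,c)  →  {above(b,a), above(b,b), above(c,b), above(c,c), above(d,c), holds(b), linked(a), linked(c), linked(d), marked(a), marked(b), marked(c), on(c)}
4. flip(c,b)  →  {above(b,a), above(b,c), above(c,b), above(c,c), above(d,c), holds(b), linked(a), linked(c), linked(d), marked(a), marked(b), marked(c)}

move(a,c); push(c,d); push(b,c); flip(c,b)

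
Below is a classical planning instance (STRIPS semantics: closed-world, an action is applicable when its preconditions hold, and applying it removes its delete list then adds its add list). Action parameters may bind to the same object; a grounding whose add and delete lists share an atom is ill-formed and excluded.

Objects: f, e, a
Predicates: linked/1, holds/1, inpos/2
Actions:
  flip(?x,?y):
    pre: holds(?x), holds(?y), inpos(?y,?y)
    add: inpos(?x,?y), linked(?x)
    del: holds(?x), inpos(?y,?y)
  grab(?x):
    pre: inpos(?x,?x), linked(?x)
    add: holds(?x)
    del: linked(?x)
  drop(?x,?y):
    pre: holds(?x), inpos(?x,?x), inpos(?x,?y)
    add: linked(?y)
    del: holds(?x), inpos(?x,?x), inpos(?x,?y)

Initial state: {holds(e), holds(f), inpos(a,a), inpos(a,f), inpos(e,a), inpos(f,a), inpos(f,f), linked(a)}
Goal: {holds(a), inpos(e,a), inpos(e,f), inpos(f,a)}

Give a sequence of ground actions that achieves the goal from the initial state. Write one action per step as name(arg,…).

1. flip(e,f)  →  {holds(f), inpos(a,a), inpos(a,f), inpos(e,a), inpos(e,f), inpos(f,a), linked(a), linked(e)}
2. grab(a)  →  {holds(a), holds(f), inpos(a,a), inpos(a,f), inpos(e,a), inpos(e,f), inpos(f,a), linked(e)}

flip(e,f); grab(a)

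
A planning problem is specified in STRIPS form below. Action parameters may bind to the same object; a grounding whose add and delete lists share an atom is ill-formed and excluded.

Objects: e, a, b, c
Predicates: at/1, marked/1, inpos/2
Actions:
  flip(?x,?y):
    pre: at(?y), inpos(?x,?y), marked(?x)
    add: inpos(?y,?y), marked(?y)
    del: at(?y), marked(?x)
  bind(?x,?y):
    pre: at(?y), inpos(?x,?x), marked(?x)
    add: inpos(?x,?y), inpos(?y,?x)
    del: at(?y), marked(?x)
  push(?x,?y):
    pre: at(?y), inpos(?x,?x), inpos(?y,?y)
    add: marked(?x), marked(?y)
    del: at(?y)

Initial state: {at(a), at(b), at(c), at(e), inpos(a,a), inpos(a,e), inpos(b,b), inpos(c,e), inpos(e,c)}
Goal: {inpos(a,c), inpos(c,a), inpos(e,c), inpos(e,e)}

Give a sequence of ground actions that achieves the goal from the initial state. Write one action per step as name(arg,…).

1. push(a,a)  →  {at(b), at(c), at(e), inpos(a,a), inpos(a,e), inpos(b,b), inpos(c,e), inpos(e,c), marked(a)}
2. flip(a,e)  →  {at(b), at(c), inpos(a,a), inpos(a,e), inpos(b,b), inpos(c,e), inpos(e,c), inpos(e,e), marked(e)}
3. push(a,b)  →  {at(c), inpos(a,a), inpos(a,e), inpos(b,b), inpos(c,e), inpos(e,c), inpos(e,e), marked(a), marked(b), marked(e)}
4. bind(a,c)  →  {inpos(a,a), inpos(a,c), inpos(a,e), inpos(b,b), inpos(c,a), inpos(c,e), inpos(e,c), inpos(e,e), marked(b), marked(e)}

push(a,a); flip(a,e); push(a,b); bind(a,c)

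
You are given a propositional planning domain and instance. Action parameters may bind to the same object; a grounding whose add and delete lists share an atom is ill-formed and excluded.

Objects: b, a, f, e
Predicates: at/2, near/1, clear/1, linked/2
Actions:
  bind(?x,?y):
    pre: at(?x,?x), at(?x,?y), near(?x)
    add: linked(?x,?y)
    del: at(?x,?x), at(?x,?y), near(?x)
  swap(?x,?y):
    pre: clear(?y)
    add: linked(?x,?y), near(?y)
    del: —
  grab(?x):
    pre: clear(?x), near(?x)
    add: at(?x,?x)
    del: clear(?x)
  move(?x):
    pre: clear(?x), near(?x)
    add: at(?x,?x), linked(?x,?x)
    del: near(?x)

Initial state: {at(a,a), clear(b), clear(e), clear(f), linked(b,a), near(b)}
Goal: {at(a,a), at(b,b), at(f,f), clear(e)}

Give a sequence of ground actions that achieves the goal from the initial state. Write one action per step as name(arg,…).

swap(b,f); grab(b); grab(f)

1. swap(b,f)  →  {at(a,a), clear(b), clear(e), clear(f), linked(b,a), linked(b,f), near(b), near(f)}
2. grab(b)  →  {at(a,a), at(b,b), clear(e), clear(f), linked(b,a), linked(b,f), near(b), near(f)}
3. grab(f)  →  {at(a,a), at(b,b), at(f,f), clear(e), linked(b,a), linked(b,f), near(b), near(f)}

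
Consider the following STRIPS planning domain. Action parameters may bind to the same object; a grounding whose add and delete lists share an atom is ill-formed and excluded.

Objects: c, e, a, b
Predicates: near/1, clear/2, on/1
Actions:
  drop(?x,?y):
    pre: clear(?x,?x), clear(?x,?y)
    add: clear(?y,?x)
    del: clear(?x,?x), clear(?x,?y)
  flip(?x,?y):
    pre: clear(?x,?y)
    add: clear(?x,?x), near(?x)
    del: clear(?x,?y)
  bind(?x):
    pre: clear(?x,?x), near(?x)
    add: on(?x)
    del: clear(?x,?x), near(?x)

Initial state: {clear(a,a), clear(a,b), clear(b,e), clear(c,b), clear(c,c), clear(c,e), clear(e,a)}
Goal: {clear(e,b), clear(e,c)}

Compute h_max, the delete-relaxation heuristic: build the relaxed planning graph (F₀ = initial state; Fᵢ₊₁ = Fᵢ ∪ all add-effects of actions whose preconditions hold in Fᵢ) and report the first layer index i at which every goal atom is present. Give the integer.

F0 = init (7 atoms)
F1 = F0 ∪ {clear(b,a), clear(b,b), clear(b,c), clear(e,c), clear(e,e), near(a), near(b), near(c), near(e)}  (16 atoms)
F2 = F1 ∪ {clear(a,e), clear(e,b), on(a), on(b), on(c), on(e)}  (22 atoms)
goal ⊆ F2  ⇒  h_max = 2

2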